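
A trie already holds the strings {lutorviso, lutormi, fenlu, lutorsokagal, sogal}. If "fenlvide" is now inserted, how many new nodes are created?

4

Walking "fenlvide" from the root, the first 4 characters ("fenl") follow existing edges; "v" is the first miss.
So 8 − 4 = 4 new nodes.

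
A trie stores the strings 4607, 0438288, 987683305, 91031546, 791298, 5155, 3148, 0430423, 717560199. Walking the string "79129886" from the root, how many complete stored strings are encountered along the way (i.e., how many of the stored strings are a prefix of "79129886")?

1

Traverse "79129886" character by character; count nodes along the way that are marked as word ends.
Prefixes of the query that are stored words: "791298"
Count: 1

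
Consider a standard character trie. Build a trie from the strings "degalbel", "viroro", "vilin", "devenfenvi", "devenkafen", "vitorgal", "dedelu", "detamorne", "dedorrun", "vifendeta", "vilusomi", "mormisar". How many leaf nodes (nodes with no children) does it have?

12

Leaves are exactly the stored words that no other stored word extends.
Those words: "dedelu", "dedorrun", "degalbel", "detamorne", "devenfenvi", "devenkafen", "mormisar", "vifendeta", "vilin", "vilusomi", "viroro", "vitorgal"
Leaf count: 12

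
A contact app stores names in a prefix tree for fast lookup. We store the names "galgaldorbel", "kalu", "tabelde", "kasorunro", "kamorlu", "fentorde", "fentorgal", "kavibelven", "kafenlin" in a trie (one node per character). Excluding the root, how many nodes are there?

60

For each word, the new-node count is its length minus the longest prefix already in the trie:
  "galgaldorbel" → 12 new (g, a, l, g, a, l, d, o, r, b, e, l)
  "kalu" → 4 new (k, a, l, u)
  "tabelde" → 7 new (t, a, b, e, l, d, e)
  "kasorunro" → prefix "ka" already present; 7 new (s, o, r, u, n, r, o)
  "kamorlu" → prefix "ka" already present; 5 new (m, o, r, l, u)
  "fentorde" → 8 new (f, e, n, t, o, r, d, e)
  "fentorgal" → prefix "fentor" already present; 3 new (g, a, l)
  "kavibelven" → prefix "ka" already present; 8 new (v, i, b, e, l, v, e, n)
  "kafenlin" → prefix "ka" already present; 6 new (f, e, n, l, i, n)
Total nodes = 12 + 4 + 7 + 7 + 5 + 8 + 3 + 8 + 6 = 60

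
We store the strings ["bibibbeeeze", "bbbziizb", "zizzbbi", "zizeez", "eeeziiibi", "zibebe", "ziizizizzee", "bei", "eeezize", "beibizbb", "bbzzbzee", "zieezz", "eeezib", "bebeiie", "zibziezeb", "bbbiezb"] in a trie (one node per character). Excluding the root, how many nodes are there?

Count nodes per top-level branch (shared prefixes stored once):
  'b'-branch (bbbiezb, bbbziizb, bbzzbzee, bebeiie, bei, beibizbb, bibibbeeeze): 40 nodes
  'e'-branch (eeezib, eeeziiibi, eeezize): 12 nodes
  'z'-branch (zibebe, zibziezeb, zieezz, ziizizizzee, zizeez, zizzbbi): 33 nodes
Sum: 85

85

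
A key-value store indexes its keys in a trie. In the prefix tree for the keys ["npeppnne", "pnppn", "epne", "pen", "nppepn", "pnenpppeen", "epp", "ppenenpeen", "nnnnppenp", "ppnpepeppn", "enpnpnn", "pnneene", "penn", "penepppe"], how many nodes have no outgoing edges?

13

Leaves are exactly the stored words that no other stored word extends.
Those words: "enpnpnn", "epne", "epp", "nnnnppenp", "npeppnne", "nppepn", "penepppe", "penn", "pnenpppeen", "pnneene", "pnppn", "ppenenpeen", "ppnpepeppn"
Leaf count: 13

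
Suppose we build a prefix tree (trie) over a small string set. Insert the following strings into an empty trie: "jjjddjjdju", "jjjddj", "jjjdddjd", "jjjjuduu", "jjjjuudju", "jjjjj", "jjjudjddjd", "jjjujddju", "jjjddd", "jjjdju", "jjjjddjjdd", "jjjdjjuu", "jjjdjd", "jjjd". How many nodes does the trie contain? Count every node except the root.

Count nodes per top-level branch (shared prefixes stored once):
  'j'-branch (jjjd, jjjddd, jjjdddjd, jjjddj, jjjddjjdju, jjjdjd, jjjdjjuu, jjjdju, jjjjddjjdd, jjjjj, jjjjuduu, jjjjuudju, jjjudjddjd, jjjujddju): 47 nodes
Sum: 47

47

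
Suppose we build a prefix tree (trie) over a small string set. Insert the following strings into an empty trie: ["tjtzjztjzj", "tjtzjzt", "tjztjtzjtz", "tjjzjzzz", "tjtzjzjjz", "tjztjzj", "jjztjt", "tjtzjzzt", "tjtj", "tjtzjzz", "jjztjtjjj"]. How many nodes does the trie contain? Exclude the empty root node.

Trace insertions, counting only characters that open a new branch:
  "tjtzjztjzj" → 10 new (t, j, t, z, j, z, t, j, z, j)
  "tjtzjzt" → prefix "tjtzjzt" already present; 0 new (none)
  "tjztjtzjtz" → prefix "tj" already present; 8 new (z, t, j, t, z, j, t, z)
  "tjjzjzzz" → prefix "tj" already present; 6 new (j, z, j, z, z, z)
  "tjtzjzjjz" → prefix "tjtzjz" already present; 3 new (j, j, z)
  "tjztjzj" → prefix "tjztj" already present; 2 new (z, j)
  "jjztjt" → 6 new (j, j, z, t, j, t)
  "tjtzjzzt" → prefix "tjtzjz" already present; 2 new (z, t)
  "tjtj" → prefix "tjt" already present; 1 new (j)
  "tjtzjzz" → prefix "tjtzjzz" already present; 0 new (none)
  "jjztjtjjj" → prefix "jjztjt" already present; 3 new (j, j, j)
Total nodes = 10 + 0 + 8 + 6 + 3 + 2 + 6 + 2 + 1 + 0 + 3 = 41

41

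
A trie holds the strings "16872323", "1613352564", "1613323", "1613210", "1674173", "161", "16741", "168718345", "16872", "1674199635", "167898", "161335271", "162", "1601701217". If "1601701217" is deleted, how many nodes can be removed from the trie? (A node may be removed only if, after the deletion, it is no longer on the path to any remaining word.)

After clearing the end-marker at "1601701217", prune upward until reaching a node still needed by another word.
The suffix "01701217" (8 nodes) is used only by "1601701217"; the node for "16" still has the child "8", so pruning stops there.
Nodes removed: 8

8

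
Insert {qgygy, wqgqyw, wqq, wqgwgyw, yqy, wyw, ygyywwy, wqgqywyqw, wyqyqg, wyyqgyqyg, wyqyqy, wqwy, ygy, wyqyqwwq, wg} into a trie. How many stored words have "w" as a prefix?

Traverse to the node for "w", then collect every word in that subtree.
Words under "w": wg, wqgqyw, wqgqywyqw, wqgwgyw, wqq, wqwy, wyqyqg, wyqyqwwq, wyqyqy, wyw, wyyqgyqyg
Count: 11

11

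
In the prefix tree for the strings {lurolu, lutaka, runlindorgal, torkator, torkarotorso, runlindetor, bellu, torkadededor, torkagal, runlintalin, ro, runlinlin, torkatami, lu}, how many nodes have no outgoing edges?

13

A leaf is a node with no children — equivalently, the end of a word that is not a proper prefix of any other stored word.
Those words: "bellu", "lurolu", "lutaka", "ro", "runlindetor", "runlindorgal", "runlinlin", "runlintalin", "torkadededor", "torkagal", "torkarotorso", "torkatami", "torkator"
Leaf count: 13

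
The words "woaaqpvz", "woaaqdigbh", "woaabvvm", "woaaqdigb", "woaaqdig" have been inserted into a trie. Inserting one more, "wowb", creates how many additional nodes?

2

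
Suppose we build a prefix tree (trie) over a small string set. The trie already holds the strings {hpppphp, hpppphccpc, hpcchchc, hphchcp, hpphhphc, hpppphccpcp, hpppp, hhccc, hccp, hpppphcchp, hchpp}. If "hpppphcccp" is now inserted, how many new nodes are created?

"hpppphcc" is already a path in the trie; the remaining "cp" must be added.
New nodes needed: |"hpppphcccp"| − 8 = 10 − 8 = 2.

2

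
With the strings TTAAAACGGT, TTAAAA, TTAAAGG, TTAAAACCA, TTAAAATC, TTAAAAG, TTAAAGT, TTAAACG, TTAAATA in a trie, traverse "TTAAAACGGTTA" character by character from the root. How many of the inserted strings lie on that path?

2

Check each prefix of "TTAAAACGGTTA" against the stored set — each match is an end-marker on the path.
Prefixes of the query that are stored words: "TTAAAA", "TTAAAACGGT"
Count: 2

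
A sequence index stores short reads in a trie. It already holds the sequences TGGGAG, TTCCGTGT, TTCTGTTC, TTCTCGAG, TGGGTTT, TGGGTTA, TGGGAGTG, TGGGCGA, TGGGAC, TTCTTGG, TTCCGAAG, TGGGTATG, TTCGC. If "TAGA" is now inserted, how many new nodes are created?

Walking "TAGA" from the root, the first 1 characters ("T") follow existing edges; "A" is the first miss.
So 4 − 1 = 3 new nodes.

3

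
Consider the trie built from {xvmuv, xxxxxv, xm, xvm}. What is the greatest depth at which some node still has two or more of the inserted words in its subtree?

3

Look for the deepest trie node that still has at least two words in its subtree.
"xvm" and "xvmuv" agree on "xvm" (3 characters) before diverging; nothing deeper is shared.
Longest shared-prefix length: 3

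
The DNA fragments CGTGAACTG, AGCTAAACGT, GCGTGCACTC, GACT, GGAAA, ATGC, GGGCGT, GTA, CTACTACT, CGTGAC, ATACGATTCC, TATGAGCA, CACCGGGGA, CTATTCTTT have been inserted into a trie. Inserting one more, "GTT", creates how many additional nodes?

1

Walking "GTT" from the root, the first 2 characters ("GT") follow existing edges; "T" is the first miss.
New nodes needed: |"GTT"| − 2 = 3 − 2 = 1.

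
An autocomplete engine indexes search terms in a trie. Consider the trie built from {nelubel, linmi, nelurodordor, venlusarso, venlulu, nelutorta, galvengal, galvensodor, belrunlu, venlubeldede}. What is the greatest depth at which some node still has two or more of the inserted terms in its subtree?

The deepest shared node is where two words last agree before diverging.
e.g. "galvengal" and "galvensodor" share the prefix "galven" of length 6; no pair shares a longer one.
Longest shared-prefix length: 6

6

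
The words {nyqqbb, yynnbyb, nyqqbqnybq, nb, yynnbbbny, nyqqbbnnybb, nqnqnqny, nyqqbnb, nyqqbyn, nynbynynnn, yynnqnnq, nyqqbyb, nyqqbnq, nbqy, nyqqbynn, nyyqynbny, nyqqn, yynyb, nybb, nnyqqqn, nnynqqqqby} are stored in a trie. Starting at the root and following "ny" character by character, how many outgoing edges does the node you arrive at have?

Walk "ny" from the root, arriving at one node.
Characters that immediately follow "ny" among the stored strings: {b, n, q, y}.
That node has 4 child edges.

4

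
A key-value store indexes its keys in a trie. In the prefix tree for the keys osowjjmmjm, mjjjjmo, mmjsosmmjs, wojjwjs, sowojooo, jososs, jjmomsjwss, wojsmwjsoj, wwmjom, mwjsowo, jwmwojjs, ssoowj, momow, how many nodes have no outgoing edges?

13

Leaves are exactly the stored words that no other stored word extends.
Those words: "jjmomsjwss", "jososs", "jwmwojjs", "mjjjjmo", "mmjsosmmjs", "momow", "mwjsowo", "osowjjmmjm", "sowojooo", "ssoowj", "wojjwjs", "wojsmwjsoj", "wwmjom"
Leaf count: 13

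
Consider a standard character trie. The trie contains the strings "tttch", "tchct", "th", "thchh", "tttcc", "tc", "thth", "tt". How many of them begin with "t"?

Traverse to the node for "t", then collect every word in that subtree.
Words under "t": tc, tchct, th, thchh, thth, tt, tttcc, tttch
Count: 8

8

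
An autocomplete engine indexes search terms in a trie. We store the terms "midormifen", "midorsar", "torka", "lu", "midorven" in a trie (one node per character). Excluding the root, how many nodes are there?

23

Count nodes per top-level branch (shared prefixes stored once):
  'l'-branch (lu): 2 nodes
  'm'-branch (midormifen, midorsar, midorven): 16 nodes
  't'-branch (torka): 5 nodes
Sum: 23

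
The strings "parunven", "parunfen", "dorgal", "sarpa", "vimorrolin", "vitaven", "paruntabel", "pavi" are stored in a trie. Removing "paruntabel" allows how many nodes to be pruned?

After clearing the end-marker at "paruntabel", prune upward until reaching a node still needed by another word.
The suffix "tabel" (5 nodes) is used only by "paruntabel"; the node for "parun" still has the child "v", so pruning stops there.
Nodes removed: 5

5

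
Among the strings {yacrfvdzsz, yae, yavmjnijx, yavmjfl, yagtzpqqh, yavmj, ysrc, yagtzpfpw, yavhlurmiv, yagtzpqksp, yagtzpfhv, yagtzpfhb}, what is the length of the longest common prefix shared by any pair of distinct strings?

Look for the deepest trie node that still has at least two words in its subtree.
e.g. "yagtzpfhb" and "yagtzpfhv" share the prefix "yagtzpfh" of length 8; no pair shares a longer one.
Longest shared-prefix length: 8

8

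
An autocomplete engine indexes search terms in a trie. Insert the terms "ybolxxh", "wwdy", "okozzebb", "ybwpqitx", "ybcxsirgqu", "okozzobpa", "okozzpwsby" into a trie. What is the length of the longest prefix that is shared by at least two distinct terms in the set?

The deepest shared node is where two words last agree before diverging.
"okozzebb" and "okozzobpa" agree on "okozz" (5 characters) before diverging; nothing deeper is shared.
Longest shared-prefix length: 5

5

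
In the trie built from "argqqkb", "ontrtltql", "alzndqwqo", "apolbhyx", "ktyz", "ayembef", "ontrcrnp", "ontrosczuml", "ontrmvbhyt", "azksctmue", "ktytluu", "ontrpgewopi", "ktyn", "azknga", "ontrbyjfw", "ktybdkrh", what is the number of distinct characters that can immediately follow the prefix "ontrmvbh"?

1

Follow the path "ontrmvbh" to its node, then look at its outgoing edges.
Characters that immediately follow "ontrmvbh" among the stored strings: {y}.
That node has 1 child edge.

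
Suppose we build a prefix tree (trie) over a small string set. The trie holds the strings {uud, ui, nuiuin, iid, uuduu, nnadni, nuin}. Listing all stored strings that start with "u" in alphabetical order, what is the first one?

ui

Words with prefix "u", in lexicographic order: "ui", "uud", "uuduu"
Position 1: ui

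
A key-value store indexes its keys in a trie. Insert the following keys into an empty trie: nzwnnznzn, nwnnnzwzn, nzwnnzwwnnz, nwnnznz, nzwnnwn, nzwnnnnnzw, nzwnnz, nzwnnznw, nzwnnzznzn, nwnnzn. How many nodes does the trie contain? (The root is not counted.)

Trie structure (* marks end of a word):
(root)
└─ n
   ├─ w
   │  └─ n
   │     └─ n
   │        ├─ n
   │        │  └─ z
   │        │     └─ w
   │        │        └─ z
   │        │           └─ n *
   │        └─ z
   │           └─ n *
   │              └─ z *
   └─ z
      └─ w
         └─ n
            └─ n
               ├─ n
               │  └─ n
               │     └─ n
               │        └─ z
               │           └─ w *
               ├─ w
               │  └─ n *
               └─ z *
                  ├─ n
                  │  ├─ w *
                  │  └─ z
                  │     └─ n *
                  ├─ w
                  │  └─ w
                  │     └─ n
                  │        └─ n
                  │           └─ z *
                  └─ z
                     └─ n
                        └─ z
                           └─ n *
Counting every labelled node above: 37.

37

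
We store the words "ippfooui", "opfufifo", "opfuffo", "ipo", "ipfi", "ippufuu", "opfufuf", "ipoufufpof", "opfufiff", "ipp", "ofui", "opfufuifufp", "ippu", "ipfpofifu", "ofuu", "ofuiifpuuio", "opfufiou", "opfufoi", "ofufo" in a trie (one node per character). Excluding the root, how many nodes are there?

63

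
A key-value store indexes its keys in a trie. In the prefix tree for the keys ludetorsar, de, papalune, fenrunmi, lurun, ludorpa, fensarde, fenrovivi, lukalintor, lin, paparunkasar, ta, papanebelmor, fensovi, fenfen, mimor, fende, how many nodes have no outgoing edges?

17

A leaf is a node with no children — equivalently, the end of a word that is not a proper prefix of any other stored word.
Those words: "de", "fende", "fenfen", "fenrovivi", "fenrunmi", "fensarde", "fensovi", "lin", "ludetorsar", "ludorpa", "lukalintor", "lurun", "mimor", "papalune", "papanebelmor", "paparunkasar", "ta"
Leaf count: 17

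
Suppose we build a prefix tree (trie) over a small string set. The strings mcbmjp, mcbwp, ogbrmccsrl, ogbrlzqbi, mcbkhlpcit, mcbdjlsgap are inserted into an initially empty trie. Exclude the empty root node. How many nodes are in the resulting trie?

37

Trace insertions, counting only characters that open a new branch:
  "mcbmjp" → 6 new (m, c, b, m, j, p)
  "mcbwp" → prefix "mcb" already present; 2 new (w, p)
  "ogbrmccsrl" → 10 new (o, g, b, r, m, c, c, s, r, l)
  "ogbrlzqbi" → prefix "ogbr" already present; 5 new (l, z, q, b, i)
  "mcbkhlpcit" → prefix "mcb" already present; 7 new (k, h, l, p, c, i, t)
  "mcbdjlsgap" → prefix "mcb" already present; 7 new (d, j, l, s, g, a, p)
Total nodes = 6 + 2 + 10 + 5 + 7 + 7 = 37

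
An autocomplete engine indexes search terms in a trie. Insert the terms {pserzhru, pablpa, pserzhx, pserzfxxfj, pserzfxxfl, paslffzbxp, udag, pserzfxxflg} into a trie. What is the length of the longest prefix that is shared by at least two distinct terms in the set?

10

Equivalently: take the maximum, over all pairs, of their longest common prefix length.
e.g. "pserzfxxfl" and "pserzfxxflg" share the prefix "pserzfxxfl" of length 10; no pair shares a longer one.
Longest shared-prefix length: 10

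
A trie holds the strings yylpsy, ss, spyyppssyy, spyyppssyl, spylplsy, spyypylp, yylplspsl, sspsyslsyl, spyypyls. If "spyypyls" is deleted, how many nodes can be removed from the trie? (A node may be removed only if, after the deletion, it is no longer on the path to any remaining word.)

After clearing the end-marker at "spyypyls", prune upward until reaching a node still needed by another word.
The suffix "s" (1 node) is used only by "spyypyls"; the node for "spyypyl" still has the child "p", so pruning stops there.
Nodes removed: 1

1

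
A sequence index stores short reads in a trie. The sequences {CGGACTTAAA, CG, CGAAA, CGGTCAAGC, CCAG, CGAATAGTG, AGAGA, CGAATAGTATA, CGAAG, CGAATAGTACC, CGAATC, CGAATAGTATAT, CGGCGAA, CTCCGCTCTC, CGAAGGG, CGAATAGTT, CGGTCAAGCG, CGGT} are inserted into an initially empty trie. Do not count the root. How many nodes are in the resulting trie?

57

Count nodes per top-level branch (shared prefixes stored once):
  'A'-branch (AGAGA): 5 nodes
  'C'-branch (CCAG, CG, CGAAA, CGAAG, CGAAGGG, CGAATAGTACC, CGAATAGTATA, CGAATAGTATAT, CGAATAGTG, CGAATAGTT, CGAATC, CGGACTTAAA, CGGCGAA, CGGT, CGGTCAAGC, CGGTCAAGCG, CTCCGCTCTC): 52 nodes
Sum: 57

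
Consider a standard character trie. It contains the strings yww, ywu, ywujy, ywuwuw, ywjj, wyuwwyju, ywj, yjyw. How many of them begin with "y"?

7

Walk to "y"; the words in its subtree are exactly those with that prefix.
Words under "y": yjyw, ywj, ywjj, ywu, ywujy, ywuwuw, yww
Count: 7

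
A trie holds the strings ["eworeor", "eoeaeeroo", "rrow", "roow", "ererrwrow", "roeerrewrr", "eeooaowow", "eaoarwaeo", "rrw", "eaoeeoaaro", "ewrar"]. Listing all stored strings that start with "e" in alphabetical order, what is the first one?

eaoarwaeo

Filter for "e…" and sort: "eaoarwaeo", "eaoeeoaaro", "eeooaowow", "eoeaeeroo", "ererrwrow", "eworeor", "ewrar"
The 1st is eaoarwaeo.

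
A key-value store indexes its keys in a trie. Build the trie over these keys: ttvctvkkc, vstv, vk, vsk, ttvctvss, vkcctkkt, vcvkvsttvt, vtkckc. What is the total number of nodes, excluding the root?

37

Trie structure (* marks end of a word):
(root)
├─ t
│  └─ t
│     └─ v
│        └─ c
│           └─ t
│              └─ v
│                 ├─ k
│                 │  └─ k
│                 │     └─ c *
│                 └─ s
│                    └─ s *
└─ v
   ├─ c
   │  └─ v
   │     └─ k
   │        └─ v
   │           └─ s
   │              └─ t
   │                 └─ t
   │                    └─ v
   │                       └─ t *
   ├─ k *
   │  └─ c
   │     └─ c
   │        └─ t
   │           └─ k
   │              └─ k
   │                 └─ t *
   ├─ s
   │  ├─ k *
   │  └─ t
   │     └─ v *
   └─ t
      └─ k
         └─ c
            └─ k
               └─ c *
Counting every labelled node above: 37.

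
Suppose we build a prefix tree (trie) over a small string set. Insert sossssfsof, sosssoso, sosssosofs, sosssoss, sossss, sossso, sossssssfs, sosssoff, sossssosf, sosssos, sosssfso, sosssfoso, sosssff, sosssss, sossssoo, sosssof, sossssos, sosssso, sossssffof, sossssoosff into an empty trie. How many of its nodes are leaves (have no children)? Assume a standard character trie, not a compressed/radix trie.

11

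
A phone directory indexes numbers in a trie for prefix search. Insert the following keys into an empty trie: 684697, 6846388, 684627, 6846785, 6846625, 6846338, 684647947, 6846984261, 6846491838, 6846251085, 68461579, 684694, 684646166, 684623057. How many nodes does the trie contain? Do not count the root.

52

Insert word by word; a character creates a node only if that edge doesn't already exist:
  "684697" → 6 new (6, 8, 4, 6, 9, 7)
  "6846388" → prefix "6846" already present; 3 new (3, 8, 8)
  "684627" → prefix "6846" already present; 2 new (2, 7)
  "6846785" → prefix "6846" already present; 3 new (7, 8, 5)
  "6846625" → prefix "6846" already present; 3 new (6, 2, 5)
  "6846338" → prefix "68463" already present; 2 new (3, 8)
  "684647947" → prefix "6846" already present; 5 new (4, 7, 9, 4, 7)
  "6846984261" → prefix "68469" already present; 5 new (8, 4, 2, 6, 1)
  "6846491838" → prefix "68464" already present; 5 new (9, 1, 8, 3, 8)
  "6846251085" → prefix "68462" already present; 5 new (5, 1, 0, 8, 5)
  "68461579" → prefix "6846" already present; 4 new (1, 5, 7, 9)
  "684694" → prefix "68469" already present; 1 new (4)
  "684646166" → prefix "68464" already present; 4 new (6, 1, 6, 6)
  "684623057" → prefix "68462" already present; 4 new (3, 0, 5, 7)
Total nodes = 6 + 3 + 2 + 3 + 3 + 2 + 5 + 5 + 5 + 5 + 4 + 1 + 4 + 4 = 52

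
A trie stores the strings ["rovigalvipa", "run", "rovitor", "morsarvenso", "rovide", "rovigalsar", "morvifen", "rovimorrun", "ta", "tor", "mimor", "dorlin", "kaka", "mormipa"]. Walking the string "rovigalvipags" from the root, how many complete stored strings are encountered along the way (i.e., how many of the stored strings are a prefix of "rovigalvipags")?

1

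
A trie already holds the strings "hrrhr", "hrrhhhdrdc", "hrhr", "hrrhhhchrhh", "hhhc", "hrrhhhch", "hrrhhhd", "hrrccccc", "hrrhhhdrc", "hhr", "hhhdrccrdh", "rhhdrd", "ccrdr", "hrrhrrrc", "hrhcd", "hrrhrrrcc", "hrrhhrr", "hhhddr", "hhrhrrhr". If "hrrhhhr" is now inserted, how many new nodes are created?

Walking "hrrhhhr" from the root, the first 6 characters ("hrrhhh") follow existing edges; "r" is the first miss.
Each of the 1 remaining characters creates one node.

1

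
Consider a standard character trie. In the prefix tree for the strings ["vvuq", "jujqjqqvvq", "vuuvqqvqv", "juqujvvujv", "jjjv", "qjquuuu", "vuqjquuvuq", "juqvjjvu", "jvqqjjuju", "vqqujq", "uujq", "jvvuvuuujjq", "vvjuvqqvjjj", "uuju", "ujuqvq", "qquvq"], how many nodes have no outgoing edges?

A leaf is a node with no children — equivalently, the end of a word that is not a proper prefix of any other stored word.
Those words: "jjjv", "jujqjqqvvq", "juqujvvujv", "juqvjjvu", "jvqqjjuju", "jvvuvuuujjq", "qjquuuu", "qquvq", "ujuqvq", "uujq", "uuju", "vqqujq", "vuqjquuvuq", "vuuvqqvqv", "vvjuvqqvjjj", "vvuq"
Leaf count: 16

16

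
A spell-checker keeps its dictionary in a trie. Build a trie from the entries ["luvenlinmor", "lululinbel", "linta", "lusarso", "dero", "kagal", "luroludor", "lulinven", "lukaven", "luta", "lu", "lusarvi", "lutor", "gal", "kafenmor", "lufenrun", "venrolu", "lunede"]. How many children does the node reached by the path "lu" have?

Walk "lu" from the root, arriving at one node.
Distinct next characters after "lu": f, k, l, n, r, s, t, v.
That node has 8 child edges.

8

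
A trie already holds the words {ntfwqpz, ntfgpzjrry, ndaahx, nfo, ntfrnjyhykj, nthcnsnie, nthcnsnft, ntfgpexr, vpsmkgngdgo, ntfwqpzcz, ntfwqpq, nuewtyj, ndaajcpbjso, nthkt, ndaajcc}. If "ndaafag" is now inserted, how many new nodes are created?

"ndaa" is already a path in the trie; the remaining "fag" must be added.
New nodes needed: |"ndaafag"| − 4 = 7 − 4 = 3.

3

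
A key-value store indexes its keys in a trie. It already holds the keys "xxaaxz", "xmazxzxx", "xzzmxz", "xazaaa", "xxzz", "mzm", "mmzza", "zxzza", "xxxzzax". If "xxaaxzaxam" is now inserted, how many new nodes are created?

Walking "xxaaxzaxam" from the root, the first 6 characters ("xxaaxz") follow existing edges; "a" is the first miss.
So 10 − 6 = 4 new nodes.

4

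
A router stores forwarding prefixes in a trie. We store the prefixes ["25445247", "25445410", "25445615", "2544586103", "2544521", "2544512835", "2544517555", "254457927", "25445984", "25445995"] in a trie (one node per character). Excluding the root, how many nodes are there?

38

Trace insertions, counting only characters that open a new branch:
  "25445247" → 8 new (2, 5, 4, 4, 5, 2, 4, 7)
  "25445410" → prefix "25445" already present; 3 new (4, 1, 0)
  "25445615" → prefix "25445" already present; 3 new (6, 1, 5)
  "2544586103" → prefix "25445" already present; 5 new (8, 6, 1, 0, 3)
  "2544521" → prefix "254452" already present; 1 new (1)
  "2544512835" → prefix "25445" already present; 5 new (1, 2, 8, 3, 5)
  "2544517555" → prefix "254451" already present; 4 new (7, 5, 5, 5)
  "254457927" → prefix "25445" already present; 4 new (7, 9, 2, 7)
  "25445984" → prefix "25445" already present; 3 new (9, 8, 4)
  "25445995" → prefix "254459" already present; 2 new (9, 5)
Total nodes = 8 + 3 + 3 + 5 + 1 + 5 + 4 + 4 + 3 + 2 = 38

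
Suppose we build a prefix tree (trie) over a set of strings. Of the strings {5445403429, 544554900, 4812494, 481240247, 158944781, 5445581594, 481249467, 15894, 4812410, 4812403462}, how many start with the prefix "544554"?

1

Filter for entries beginning with "544554":
Matches: "544554900"
Count: 1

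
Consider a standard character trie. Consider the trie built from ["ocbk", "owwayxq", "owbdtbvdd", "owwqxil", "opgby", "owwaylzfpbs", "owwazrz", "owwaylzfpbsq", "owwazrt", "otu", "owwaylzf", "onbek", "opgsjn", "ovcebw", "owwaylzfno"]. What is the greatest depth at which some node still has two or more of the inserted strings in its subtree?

Look for the deepest trie node that still has at least two words in its subtree.
"owwaylzfpbs" and "owwaylzfpbsq" agree on "owwaylzfpbs" (11 characters) before diverging; nothing deeper is shared.
Longest shared-prefix length: 11

11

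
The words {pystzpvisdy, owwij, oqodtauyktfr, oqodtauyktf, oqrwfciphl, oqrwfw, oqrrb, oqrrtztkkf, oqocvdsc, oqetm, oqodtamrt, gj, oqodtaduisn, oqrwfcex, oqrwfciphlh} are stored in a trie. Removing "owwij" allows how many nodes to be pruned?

4

After clearing the end-marker at "owwij", prune upward until reaching a node still needed by another word.
The suffix "wwij" (4 nodes) is used only by "owwij"; the node for "o" still has the child "q", so pruning stops there.
Nodes removed: 4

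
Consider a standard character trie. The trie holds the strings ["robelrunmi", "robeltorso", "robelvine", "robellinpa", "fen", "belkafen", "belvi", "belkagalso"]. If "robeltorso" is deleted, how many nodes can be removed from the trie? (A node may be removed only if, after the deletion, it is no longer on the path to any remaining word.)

5

Walk "robeltorso" from the leaf back toward the root, removing each node that no remaining word uses.
The suffix "torso" (5 nodes) is used only by "robeltorso"; the node for "robel" still has the child "r", so pruning stops there.
Nodes removed: 5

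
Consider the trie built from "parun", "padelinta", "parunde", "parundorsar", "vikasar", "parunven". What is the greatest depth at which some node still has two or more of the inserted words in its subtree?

6

Equivalently: take the maximum, over all pairs, of their longest common prefix length.
"parunde" and "parundorsar" agree on "parund" (6 characters) before diverging; nothing deeper is shared.
Longest shared-prefix length: 6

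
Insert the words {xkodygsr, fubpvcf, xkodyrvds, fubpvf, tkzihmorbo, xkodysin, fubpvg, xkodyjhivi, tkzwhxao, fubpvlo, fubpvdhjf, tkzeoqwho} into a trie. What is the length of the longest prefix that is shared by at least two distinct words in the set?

The deepest shared node is where two words last agree before diverging.
"fubpvcf" and "fubpvdhjf" agree on "fubpv" (5 characters) before diverging; nothing deeper is shared.
Longest shared-prefix length: 5

5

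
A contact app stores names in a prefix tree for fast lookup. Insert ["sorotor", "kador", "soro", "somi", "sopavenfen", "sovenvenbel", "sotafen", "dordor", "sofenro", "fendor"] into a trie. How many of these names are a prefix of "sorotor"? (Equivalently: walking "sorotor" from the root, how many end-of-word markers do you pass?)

Traverse "sorotor" character by character; count nodes along the way that are marked as word ends.
Prefixes of the query that are stored words: "soro", "sorotor"
Count: 2

2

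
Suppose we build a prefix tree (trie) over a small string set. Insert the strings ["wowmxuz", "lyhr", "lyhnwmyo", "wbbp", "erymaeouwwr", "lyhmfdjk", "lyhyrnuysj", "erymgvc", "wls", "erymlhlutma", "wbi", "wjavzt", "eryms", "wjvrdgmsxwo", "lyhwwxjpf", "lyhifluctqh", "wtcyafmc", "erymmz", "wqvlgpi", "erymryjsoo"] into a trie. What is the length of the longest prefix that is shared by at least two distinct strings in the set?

4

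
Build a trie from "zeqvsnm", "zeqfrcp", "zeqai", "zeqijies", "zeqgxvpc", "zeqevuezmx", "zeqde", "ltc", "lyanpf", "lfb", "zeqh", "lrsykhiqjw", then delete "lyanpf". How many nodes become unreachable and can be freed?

5

A node on "lyanpf"'s path can go only if nothing else ends at it or branches off below it.
The suffix "yanpf" (5 nodes) is used only by "lyanpf"; the node for "l" still has the child "t", so pruning stops there.
Nodes removed: 5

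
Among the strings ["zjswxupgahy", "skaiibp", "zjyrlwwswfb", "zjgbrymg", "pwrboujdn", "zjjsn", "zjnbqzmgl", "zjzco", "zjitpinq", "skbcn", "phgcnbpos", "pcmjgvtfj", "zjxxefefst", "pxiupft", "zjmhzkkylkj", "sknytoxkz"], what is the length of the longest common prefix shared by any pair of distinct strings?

Look for the deepest trie node that still has at least two words in its subtree.
e.g. "skaiibp" and "skbcn" share the prefix "sk" of length 2; no pair shares a longer one.
Longest shared-prefix length: 2

2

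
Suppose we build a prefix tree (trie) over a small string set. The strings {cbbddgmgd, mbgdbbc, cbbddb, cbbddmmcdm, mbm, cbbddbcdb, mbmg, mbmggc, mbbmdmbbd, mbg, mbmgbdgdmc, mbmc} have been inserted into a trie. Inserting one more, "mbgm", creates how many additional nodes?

1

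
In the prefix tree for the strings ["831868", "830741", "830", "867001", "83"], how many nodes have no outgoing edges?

Leaves are exactly the stored words that no other stored word extends.
Those words: "830741", "831868", "867001"
Leaf count: 3

3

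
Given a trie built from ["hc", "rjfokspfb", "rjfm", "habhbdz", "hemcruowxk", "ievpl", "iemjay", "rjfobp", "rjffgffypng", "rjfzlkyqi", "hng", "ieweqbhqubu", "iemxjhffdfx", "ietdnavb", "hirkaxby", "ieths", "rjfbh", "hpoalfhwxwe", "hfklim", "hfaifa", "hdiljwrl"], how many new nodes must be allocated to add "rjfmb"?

1

Walking "rjfmb" from the root, the first 4 characters ("rjfm") follow existing edges; "b" is the first miss.
So 5 − 4 = 1 new nodes.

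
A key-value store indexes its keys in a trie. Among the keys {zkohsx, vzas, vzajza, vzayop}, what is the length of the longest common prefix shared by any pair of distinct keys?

3

Look for the deepest trie node that still has at least two words in its subtree.
e.g. "vzajza" and "vzas" share the prefix "vza" of length 3; no pair shares a longer one.
Longest shared-prefix length: 3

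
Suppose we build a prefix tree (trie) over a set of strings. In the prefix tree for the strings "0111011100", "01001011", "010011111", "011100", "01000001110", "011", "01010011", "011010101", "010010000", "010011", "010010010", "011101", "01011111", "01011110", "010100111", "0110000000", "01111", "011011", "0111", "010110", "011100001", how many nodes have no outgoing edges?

15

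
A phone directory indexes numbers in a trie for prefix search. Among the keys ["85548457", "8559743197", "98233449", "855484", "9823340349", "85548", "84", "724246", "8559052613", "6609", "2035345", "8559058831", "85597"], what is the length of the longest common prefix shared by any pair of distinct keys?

Look for the deepest trie node that still has at least two words in its subtree.
"855484" and "85548457" agree on "855484" (6 characters) before diverging; nothing deeper is shared.
Longest shared-prefix length: 6

6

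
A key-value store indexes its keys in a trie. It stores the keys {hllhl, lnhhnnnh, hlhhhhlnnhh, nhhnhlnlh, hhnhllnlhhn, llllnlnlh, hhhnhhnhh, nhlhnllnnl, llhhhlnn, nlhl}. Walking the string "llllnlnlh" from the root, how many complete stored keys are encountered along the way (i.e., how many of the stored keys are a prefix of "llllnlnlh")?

Walk "llllnlnlh" from the root; an end-of-word marker is hit whenever a stored word is a prefix of "llllnlnlh".
Prefixes of the query that are stored words: "llllnlnlh"
Count: 1

1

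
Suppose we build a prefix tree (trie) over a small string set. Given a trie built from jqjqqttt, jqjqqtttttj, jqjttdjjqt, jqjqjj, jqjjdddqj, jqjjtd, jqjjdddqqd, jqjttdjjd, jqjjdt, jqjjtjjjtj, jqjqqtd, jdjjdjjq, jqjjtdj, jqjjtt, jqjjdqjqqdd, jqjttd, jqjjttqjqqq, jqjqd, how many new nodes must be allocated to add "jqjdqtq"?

4

The longest prefix of "jqjdqtq" already in the trie is "jqj" (length 3).
New nodes needed: |"jqjdqtq"| − 3 = 7 − 3 = 4.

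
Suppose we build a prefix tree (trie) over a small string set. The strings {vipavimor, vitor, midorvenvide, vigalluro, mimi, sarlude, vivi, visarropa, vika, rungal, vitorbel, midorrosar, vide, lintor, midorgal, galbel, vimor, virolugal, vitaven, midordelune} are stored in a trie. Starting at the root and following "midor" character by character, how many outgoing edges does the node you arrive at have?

4

Walk "midor" from the root, arriving at one node.
Distinct next characters after "midor": d, g, r, v.
That node has 4 child edges.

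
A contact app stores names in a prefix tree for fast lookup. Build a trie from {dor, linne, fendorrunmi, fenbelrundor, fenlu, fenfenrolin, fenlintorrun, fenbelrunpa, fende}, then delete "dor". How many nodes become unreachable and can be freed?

A node on "dor"'s path can go only if nothing else ends at it or branches off below it.
No other word shares any prefix with "dor", so all 3 of its nodes go.
Nodes removed: 3

3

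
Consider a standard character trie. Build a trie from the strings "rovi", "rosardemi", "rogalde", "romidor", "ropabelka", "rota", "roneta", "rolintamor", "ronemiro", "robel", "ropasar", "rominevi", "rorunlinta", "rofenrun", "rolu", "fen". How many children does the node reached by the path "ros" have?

1

Walk "ros" from the root, arriving at one node.
Distinct next characters after "ros": a.
That node has 1 child edge.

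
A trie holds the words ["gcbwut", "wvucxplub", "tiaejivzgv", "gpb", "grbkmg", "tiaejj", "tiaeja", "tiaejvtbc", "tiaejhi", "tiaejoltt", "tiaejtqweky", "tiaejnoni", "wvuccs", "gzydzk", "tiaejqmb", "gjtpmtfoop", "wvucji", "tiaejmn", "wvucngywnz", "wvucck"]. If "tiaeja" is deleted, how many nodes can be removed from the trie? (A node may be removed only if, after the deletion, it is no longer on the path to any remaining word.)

Walk "tiaeja" from the leaf back toward the root, removing each node that no remaining word uses.
The suffix "a" (1 node) is used only by "tiaeja"; the node for "tiaej" still has the child "i", so pruning stops there.
Nodes removed: 1

1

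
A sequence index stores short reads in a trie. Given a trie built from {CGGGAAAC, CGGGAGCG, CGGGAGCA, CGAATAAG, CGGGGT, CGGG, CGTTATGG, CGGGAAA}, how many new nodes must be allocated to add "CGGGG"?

0

"CGGGG" is already a full path in the trie; only an end-marker is added.
No new nodes are needed: 0.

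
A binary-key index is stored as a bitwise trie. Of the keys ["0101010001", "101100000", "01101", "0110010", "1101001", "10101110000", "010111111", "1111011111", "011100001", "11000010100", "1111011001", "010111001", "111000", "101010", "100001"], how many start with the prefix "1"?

9

Filter for entries beginning with "1":
Matches: "100001", "101010", "10101110000", "101100000", "11000010100", "1101001", "111000", "1111011001", "1111011111"
Count: 9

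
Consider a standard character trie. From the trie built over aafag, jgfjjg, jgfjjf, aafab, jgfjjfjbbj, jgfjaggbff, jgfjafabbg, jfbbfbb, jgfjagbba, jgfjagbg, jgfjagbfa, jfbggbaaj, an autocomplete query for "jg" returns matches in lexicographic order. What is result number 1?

Filter for "jg…" and sort: "jgfjafabbg", "jgfjagbba", "jgfjagbfa", "jgfjagbg", "jgfjaggbff", "jgfjjf", "jgfjjfjbbj", "jgfjjg"
The 1st is jgfjafabbg.

jgfjafabbg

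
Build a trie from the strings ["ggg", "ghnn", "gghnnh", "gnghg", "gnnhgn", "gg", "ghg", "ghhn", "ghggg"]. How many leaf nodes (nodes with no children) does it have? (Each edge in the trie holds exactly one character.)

Leaves are exactly the stored words that no other stored word extends.
Those words: "ggg", "gghnnh", "ghggg", "ghhn", "ghnn", "gnghg", "gnnhgn"
Leaf count: 7

7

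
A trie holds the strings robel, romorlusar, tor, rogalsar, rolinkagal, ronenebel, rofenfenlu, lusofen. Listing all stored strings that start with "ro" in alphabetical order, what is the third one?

DFS of the "ro" subtree visits, in order: "robel", "rofenfenlu", "rogalsar", "rolinkagal", "romorlusar", "ronenebel"
The 3rd is rogalsar.

rogalsar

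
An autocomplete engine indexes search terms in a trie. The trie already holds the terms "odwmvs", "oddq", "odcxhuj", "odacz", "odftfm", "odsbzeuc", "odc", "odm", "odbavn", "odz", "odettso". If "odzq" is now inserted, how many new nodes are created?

1

The longest prefix of "odzq" already in the trie is "odz" (length 3).
So 4 − 3 = 1 new nodes.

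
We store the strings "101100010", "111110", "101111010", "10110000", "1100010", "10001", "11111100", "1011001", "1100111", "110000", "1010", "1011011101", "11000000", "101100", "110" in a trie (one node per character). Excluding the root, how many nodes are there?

Insert word by word; a character creates a node only if that edge doesn't already exist:
  "101100010" → 9 new (1, 0, 1, 1, 0, 0, 0, 1, 0)
  "111110" → prefix "1" already present; 5 new (1, 1, 1, 1, 0)
  "101111010" → prefix "1011" already present; 5 new (1, 1, 0, 1, 0)
  "10110000" → prefix "1011000" already present; 1 new (0)
  "1100010" → prefix "11" already present; 5 new (0, 0, 0, 1, 0)
  "10001" → prefix "10" already present; 3 new (0, 0, 1)
  "11111100" → prefix "11111" already present; 3 new (1, 0, 0)
  "1011001" → prefix "101100" already present; 1 new (1)
  "1100111" → prefix "1100" already present; 3 new (1, 1, 1)
  "110000" → prefix "11000" already present; 1 new (0)
  "1010" → prefix "101" already present; 1 new (0)
  "1011011101" → prefix "10110" already present; 5 new (1, 1, 1, 0, 1)
  "11000000" → prefix "110000" already present; 2 new (0, 0)
  "101100" → prefix "101100" already present; 0 new (none)
  "110" → prefix "110" already present; 0 new (none)
Total nodes = 9 + 5 + 5 + 1 + 5 + 3 + 3 + 1 + 3 + 1 + 1 + 5 + 2 + 0 + 0 = 44

44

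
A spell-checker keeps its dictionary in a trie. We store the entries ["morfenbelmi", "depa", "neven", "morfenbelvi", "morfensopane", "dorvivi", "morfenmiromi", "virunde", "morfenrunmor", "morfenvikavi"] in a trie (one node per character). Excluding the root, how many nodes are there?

59

Insert word by word; a character creates a node only if that edge doesn't already exist:
  "morfenbelmi" → 11 new (m, o, r, f, e, n, b, e, l, m, i)
  "depa" → 4 new (d, e, p, a)
  "neven" → 5 new (n, e, v, e, n)
  "morfenbelvi" → prefix "morfenbel" already present; 2 new (v, i)
  "morfensopane" → prefix "morfen" already present; 6 new (s, o, p, a, n, e)
  "dorvivi" → prefix "d" already present; 6 new (o, r, v, i, v, i)
  "morfenmiromi" → prefix "morfen" already present; 6 new (m, i, r, o, m, i)
  "virunde" → 7 new (v, i, r, u, n, d, e)
  "morfenrunmor" → prefix "morfen" already present; 6 new (r, u, n, m, o, r)
  "morfenvikavi" → prefix "morfen" already present; 6 new (v, i, k, a, v, i)
Total nodes = 11 + 4 + 5 + 2 + 6 + 6 + 6 + 7 + 6 + 6 = 59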